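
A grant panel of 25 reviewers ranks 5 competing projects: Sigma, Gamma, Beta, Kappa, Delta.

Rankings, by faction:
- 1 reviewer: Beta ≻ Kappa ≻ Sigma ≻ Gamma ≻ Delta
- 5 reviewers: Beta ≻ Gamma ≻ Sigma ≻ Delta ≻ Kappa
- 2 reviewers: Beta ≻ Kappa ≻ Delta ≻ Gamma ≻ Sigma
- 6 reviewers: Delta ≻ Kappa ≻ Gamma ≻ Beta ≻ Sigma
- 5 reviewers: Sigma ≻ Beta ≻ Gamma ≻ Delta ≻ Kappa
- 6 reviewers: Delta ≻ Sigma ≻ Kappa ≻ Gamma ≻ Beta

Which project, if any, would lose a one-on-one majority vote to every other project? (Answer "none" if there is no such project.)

Pairwise majorities:
Sigma vs Gamma: 12 to 13, Gamma.
Sigma–Beta: Beta 14–11.
Sigma vs Kappa: Sigma preferred on 5+5+6 = 16 ballots; Sigma wins 16–9.
Sigma vs Delta: Delta wins 14–11.
Gamma vs Beta: 12 to 13, Beta.
Gamma vs Kappa: Kappa wins 15–10.
Gamma–Delta: Delta 14–11.
Beta vs Kappa: 1+5+2+5 = 13 for Beta, 12 for Kappa — Beta by 13–12.
Beta vs Delta: 13 to 12, Beta.
Kappa vs Delta: Delta wins 22–3.
Each project has at least one pairwise win (Sigma beats Kappa; Gamma beats Sigma; Beta beats Sigma; Kappa beats Gamma; Delta beats Sigma) — no Condorcet loser.

none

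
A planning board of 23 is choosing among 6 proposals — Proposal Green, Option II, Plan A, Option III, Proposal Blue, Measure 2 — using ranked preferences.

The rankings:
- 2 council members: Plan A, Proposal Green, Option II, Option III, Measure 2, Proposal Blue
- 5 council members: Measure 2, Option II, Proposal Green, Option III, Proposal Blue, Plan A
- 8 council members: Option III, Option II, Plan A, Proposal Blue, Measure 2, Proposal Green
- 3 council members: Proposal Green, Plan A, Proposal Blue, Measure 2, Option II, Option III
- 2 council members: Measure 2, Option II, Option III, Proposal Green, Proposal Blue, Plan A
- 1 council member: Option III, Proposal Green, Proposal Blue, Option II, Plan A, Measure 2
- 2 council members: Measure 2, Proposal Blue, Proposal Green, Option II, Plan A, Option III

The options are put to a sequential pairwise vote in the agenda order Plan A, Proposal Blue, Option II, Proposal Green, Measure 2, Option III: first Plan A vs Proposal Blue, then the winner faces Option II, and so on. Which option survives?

Round 1: Plan A vs Proposal Blue — 13–10, Plan A advances.
Round 2: Plan A vs Option II — 5–18, Option II advances.
Round 3: Option II vs Proposal Green — 15–8, Option II advances.
Round 4: Option II vs Measure 2 — 11–12, Measure 2 advances.
Round 5: Measure 2 vs Option III — 12–11, Measure 2 advances.
The agenda winner is Measure 2.

Measure 2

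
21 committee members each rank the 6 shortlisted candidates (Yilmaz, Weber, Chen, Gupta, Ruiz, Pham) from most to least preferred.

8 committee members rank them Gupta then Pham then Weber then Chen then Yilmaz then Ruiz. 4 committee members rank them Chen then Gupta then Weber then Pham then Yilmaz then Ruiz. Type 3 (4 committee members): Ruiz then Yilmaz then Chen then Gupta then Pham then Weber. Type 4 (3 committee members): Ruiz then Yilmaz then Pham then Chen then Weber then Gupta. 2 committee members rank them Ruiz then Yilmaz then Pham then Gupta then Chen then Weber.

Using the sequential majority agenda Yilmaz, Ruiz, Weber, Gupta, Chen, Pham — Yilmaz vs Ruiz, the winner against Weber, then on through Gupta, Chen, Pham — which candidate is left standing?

Pham

Round 1: Yilmaz vs Ruiz — 12–9, Yilmaz advances.
Round 2: Yilmaz vs Weber — 9–12, Weber advances.
Round 3: Weber vs Gupta — 3–18, Gupta advances.
Round 4: Gupta vs Chen — 10–11, Chen advances.
Round 5: Chen vs Pham — 8–13, Pham advances.
The agenda winner is Pham.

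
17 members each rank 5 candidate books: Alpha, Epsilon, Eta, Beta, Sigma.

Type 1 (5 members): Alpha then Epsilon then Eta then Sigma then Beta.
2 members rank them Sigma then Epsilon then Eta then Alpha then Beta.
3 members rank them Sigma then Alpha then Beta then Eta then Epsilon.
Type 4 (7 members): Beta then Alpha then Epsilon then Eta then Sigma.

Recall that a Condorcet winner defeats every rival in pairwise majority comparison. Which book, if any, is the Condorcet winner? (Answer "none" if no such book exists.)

Alpha

Head-to-head results (17 members):
Alpha vs Epsilon: Alpha is ranked higher on 5+3+7 = 15 ballots, Epsilon on 2. Alpha wins 15–2.
Alpha vs Eta: 5+3+7 = 15 for Alpha, 2 for Eta — Alpha by 15–2.
Alpha vs Beta: 5+2+3 = 10 for Alpha, 7 for Beta — Alpha by 10–7.
Alpha vs Sigma: Alpha preferred on 5+7 = 12 ballots; Alpha wins 12–5.
Epsilon vs Eta: Epsilon preferred on 5+2+7 = 14 ballots; Epsilon wins 14–3.
Epsilon vs Beta: Epsilon preferred on 5+2 = 7 ballots; Beta wins 10–7.
Epsilon vs Sigma: Epsilon is ranked higher on 5+7 = 12 ballots, Sigma on 5. Epsilon wins 12–5.
Eta vs Beta: 5+2 = 7 for Eta, 10 for Beta — Beta by 10–7.
Eta vs Sigma: 12 to 5, Eta.
Beta vs Sigma: Beta is ranked higher on 7 ballots, Sigma on 10. Sigma wins 10–7.
Only Alpha has no losses; Alpha is the Condorcet winner.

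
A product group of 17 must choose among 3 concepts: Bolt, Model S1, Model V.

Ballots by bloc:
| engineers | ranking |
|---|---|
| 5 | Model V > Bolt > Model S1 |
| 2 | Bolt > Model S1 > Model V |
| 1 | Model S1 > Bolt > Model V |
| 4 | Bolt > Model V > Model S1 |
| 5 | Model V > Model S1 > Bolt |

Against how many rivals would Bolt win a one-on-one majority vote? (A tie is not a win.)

1

Bolt against each rival (17 engineers):
Bolt vs Model S1: Bolt wins 11–6.
Bolt vs Model V: Model V, 10–7.
Bolt beats Model S1; loses to Model V — 1 pairwise win.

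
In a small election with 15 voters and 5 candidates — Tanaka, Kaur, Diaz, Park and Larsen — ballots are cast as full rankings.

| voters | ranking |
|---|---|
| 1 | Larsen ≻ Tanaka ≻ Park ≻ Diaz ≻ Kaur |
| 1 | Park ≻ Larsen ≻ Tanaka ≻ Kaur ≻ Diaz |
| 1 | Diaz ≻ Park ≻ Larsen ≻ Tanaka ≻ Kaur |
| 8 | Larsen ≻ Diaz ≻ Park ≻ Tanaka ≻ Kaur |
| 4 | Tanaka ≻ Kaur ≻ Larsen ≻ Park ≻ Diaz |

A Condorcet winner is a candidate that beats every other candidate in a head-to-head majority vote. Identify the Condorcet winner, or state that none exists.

Larsen

Head-to-head results (15 voters):
Tanaka vs Kaur: Tanaka, 15–0.
Tanaka–Diaz: Diaz 9–6.
Tanaka–Park: Park 10–5.
Tanaka vs Larsen: Larsen wins 11–4.
Kaur vs Diaz: Diaz, 10–5.
Kaur vs Park: Park, 11–4.
Kaur–Larsen: Larsen 11–4.
Diaz vs Park: Diaz, 9–6.
Diaz vs Larsen: Larsen, 14–1.
Park vs Larsen: Larsen, 13–2.
Larsen defeats every rival head-to-head and is the Condorcet winner.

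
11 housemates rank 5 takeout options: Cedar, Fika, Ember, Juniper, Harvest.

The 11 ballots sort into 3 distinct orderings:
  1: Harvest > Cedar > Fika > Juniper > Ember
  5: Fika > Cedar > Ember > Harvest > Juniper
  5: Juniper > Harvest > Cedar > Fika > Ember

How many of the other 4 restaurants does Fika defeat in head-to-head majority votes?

Fika against each rival (11 friends):
Fika vs Cedar: Cedar wins 6–5.
Fika vs Ember: Fika, 11–0.
Fika vs Juniper: Fika wins 6–5.
Fika vs Harvest: Fika preferred on 5 ballots; Harvest wins 6–5.
Fika beats Ember, Juniper; loses to Cedar, Harvest — 2 pairwise wins.

2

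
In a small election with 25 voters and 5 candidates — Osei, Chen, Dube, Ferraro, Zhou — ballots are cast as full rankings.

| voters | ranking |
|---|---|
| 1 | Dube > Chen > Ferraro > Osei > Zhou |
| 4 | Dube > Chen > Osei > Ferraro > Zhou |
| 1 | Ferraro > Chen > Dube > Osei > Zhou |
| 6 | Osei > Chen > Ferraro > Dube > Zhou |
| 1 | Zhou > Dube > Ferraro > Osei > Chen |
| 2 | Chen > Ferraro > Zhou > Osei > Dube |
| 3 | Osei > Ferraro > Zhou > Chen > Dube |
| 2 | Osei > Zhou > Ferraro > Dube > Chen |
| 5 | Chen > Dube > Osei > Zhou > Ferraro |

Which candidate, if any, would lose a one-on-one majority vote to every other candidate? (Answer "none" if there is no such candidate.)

Pairwise majorities:
Osei vs Chen: Osei is ranked higher on 6+1+3+2 = 12 ballots, Chen on 13. Chen wins 13–12.
Osei vs Dube: 13 to 12, Osei.
Osei–Ferraro: Osei 20–5.
Osei–Zhou: Osei 22–3.
Chen vs Dube: 1+6+2+3+5 = 17 for Chen, 8 for Dube — Chen by 17–8.
Chen vs Ferraro: Chen wins 18–7.
Chen vs Zhou: Chen wins 19–6.
Dube vs Ferraro: 1+4+1+5 = 11 for Dube, 14 for Ferraro — Ferraro by 14–11.
Dube vs Zhou: Dube wins 17–8.
Ferraro vs Zhou: 17 to 8, Ferraro.
Zhou loses to every other candidate — it is the Condorcet loser.

Zhou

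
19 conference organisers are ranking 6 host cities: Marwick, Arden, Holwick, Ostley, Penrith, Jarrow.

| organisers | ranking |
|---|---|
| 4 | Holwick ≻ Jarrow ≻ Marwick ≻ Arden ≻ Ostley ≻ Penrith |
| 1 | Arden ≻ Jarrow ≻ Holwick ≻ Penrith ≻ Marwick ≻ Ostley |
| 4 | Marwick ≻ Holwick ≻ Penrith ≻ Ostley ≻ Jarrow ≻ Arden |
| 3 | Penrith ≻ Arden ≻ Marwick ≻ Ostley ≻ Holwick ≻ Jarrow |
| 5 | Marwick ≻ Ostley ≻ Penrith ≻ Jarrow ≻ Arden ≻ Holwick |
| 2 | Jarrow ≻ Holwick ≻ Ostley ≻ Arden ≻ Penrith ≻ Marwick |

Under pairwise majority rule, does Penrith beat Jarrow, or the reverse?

Ballots ranking Penrith above Jarrow: 4 + 3 + 5 = 12.
Ballots ranking Jarrow above Penrith: 19 − 12 = 7.
Penrith wins the head-to-head 12–7.

Penrith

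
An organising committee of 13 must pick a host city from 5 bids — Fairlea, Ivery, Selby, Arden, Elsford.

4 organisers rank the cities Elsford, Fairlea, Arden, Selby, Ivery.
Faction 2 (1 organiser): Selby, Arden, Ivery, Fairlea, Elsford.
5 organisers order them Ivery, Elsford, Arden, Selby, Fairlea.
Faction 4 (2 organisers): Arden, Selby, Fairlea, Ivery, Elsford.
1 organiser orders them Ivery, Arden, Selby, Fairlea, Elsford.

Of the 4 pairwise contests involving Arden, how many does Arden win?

3

Arden against each rival (13 organisers):
Arden vs Fairlea: Arden, 9–4.
Arden vs Ivery: Arden preferred on 4+1+2 = 7 ballots; Arden wins 7–6.
Arden vs Selby: Arden wins 12–1.
Arden–Elsford: Elsford 9–4.
Arden beats Fairlea, Ivery, Selby; loses to Elsford — 3 pairwise wins.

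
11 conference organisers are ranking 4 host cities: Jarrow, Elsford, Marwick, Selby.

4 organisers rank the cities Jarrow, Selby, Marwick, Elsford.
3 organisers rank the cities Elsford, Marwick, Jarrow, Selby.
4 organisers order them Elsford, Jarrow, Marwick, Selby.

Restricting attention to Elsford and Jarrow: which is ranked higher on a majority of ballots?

Elsford

Ballots ranking Elsford above Jarrow: 3 + 4 = 7.
Ballots ranking Jarrow above Elsford: 11 − 7 = 4.
Elsford wins the head-to-head 7–4.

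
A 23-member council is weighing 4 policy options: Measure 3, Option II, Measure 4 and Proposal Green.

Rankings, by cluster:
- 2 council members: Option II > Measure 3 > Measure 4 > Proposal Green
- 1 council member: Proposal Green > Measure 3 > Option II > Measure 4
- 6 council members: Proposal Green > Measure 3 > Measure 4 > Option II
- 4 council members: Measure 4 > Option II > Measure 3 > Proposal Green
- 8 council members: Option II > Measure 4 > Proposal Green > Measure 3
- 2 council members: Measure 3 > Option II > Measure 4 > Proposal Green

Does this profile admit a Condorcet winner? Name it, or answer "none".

Head-to-head results (23 council members):
Measure 3 vs Option II: Option II, 14–9.
Measure 3 vs Measure 4: Measure 4, 12–11.
Measure 3–Proposal Green: Proposal Green 15–8.
Option II vs Measure 4: Option II wins 13–10.
Option II vs Proposal Green: Option II wins 16–7.
Measure 4 vs Proposal Green: Measure 4, 16–7.
Option II wins every pairwise contest, so Option II is the Condorcet winner.

Option II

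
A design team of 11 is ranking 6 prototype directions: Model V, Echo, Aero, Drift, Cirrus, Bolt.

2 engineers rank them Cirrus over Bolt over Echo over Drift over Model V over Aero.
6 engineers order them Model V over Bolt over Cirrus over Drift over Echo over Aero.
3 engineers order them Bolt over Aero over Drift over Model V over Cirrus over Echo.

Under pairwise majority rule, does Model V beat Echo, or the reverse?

Model V

Ballots ranking Model V above Echo: 6 + 3 = 9.
Ballots ranking Echo above Model V: 11 − 9 = 2.
Model V wins the head-to-head 9–2.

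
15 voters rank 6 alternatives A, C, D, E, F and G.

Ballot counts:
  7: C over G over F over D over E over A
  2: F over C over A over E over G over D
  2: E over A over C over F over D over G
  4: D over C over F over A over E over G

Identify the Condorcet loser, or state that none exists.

Pairwise majorities:
A vs C: C wins 13–2.
A–D: D 11–4.
A–E: E 9–6.
A vs F: 2 to 13, F.
A vs G: A preferred on 2+2+4 = 8 ballots; A wins 8–7.
C vs D: C wins 11–4.
C vs E: C, 13–2.
C vs F: C, 13–2.
C vs G: C, 15–0.
D vs E: D, 11–4.
D–F: F 11–4.
D vs G: D is ranked higher on 2+4 = 6 ballots, G on 9. G wins 9–6.
E vs F: 2 to 13, F.
E–G: E 8–7.
F vs G: 8 to 7, F.
Every alternative wins at least one matchup (A beats G; C beats A; D beats A; E beats A; F beats A; G beats D), so there is no Condorcet loser.

none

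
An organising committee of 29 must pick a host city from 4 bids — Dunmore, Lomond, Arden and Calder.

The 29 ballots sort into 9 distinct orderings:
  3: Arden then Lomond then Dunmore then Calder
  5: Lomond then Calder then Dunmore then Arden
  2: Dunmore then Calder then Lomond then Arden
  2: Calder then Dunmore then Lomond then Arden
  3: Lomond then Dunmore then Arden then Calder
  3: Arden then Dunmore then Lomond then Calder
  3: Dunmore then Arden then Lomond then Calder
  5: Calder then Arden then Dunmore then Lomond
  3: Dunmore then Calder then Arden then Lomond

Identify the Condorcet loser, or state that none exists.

Pairwise majorities:
Dunmore vs Lomond: Dunmore wins 18–11.
Dunmore vs Arden: 5+2+2+3+3+3 = 18 for Dunmore, 11 for Arden — Dunmore by 18–11.
Dunmore–Calder: Dunmore 17–12.
Lomond vs Arden: 12 to 17, Arden.
Lomond vs Calder: Lomond, 17–12.
Arden vs Calder: Calder wins 17–12.
Every city wins at least one matchup (Dunmore beats Lomond; Lomond beats Calder; Arden beats Lomond; Calder beats Arden), so there is no Condorcet loser.

none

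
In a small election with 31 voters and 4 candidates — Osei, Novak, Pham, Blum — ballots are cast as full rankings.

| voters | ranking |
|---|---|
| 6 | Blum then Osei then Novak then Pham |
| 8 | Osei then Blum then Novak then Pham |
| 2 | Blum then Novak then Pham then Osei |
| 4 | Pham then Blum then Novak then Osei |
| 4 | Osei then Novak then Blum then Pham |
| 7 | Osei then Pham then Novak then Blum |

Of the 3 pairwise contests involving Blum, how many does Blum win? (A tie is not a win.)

2

Blum against each rival (31 voters):
Blum vs Osei: Osei, 19–12.
Blum vs Novak: 20 to 11, Blum.
Blum vs Pham: Blum, 20–11.
Blum beats Novak, Pham; loses to Osei — 2 pairwise wins.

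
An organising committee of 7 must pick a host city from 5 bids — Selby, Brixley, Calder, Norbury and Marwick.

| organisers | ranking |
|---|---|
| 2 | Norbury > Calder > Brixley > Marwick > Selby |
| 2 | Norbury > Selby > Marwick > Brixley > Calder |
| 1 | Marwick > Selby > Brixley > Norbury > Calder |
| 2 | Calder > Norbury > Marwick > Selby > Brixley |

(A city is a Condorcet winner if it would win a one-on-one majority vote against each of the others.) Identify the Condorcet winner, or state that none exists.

Head-to-head results (7 organisers):
Selby vs Brixley: 2+1+2 = 5 for Selby, 2 for Brixley — Selby by 5–2.
Selby vs Calder: 2+1 = 3 for Selby, 4 for Calder — Calder by 4–3.
Selby vs Norbury: 1 to 6, Norbury.
Selby vs Marwick: Selby preferred on 2 ballots; Marwick wins 5–2.
Brixley vs Calder: Brixley preferred on 2+1 = 3 ballots; Calder wins 4–3.
Brixley vs Norbury: 1 to 6, Norbury.
Brixley vs Marwick: Brixley preferred on 2 ballots; Marwick wins 5–2.
Calder vs Norbury: 2 to 5, Norbury.
Calder vs Marwick: 4 to 3, Calder.
Norbury vs Marwick: Norbury preferred on 2+2+2 = 6 ballots; Norbury wins 6–1.
Only Norbury has no losses; Norbury is the Condorcet winner.

Norbury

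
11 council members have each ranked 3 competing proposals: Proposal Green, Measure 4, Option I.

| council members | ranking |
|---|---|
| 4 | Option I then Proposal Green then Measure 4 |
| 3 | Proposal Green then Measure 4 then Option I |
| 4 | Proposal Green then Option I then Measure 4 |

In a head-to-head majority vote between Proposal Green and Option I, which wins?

Ballots ranking Proposal Green above Option I: 3 + 4 = 7.
Ballots ranking Option I above Proposal Green: 11 − 7 = 4.
Proposal Green wins the head-to-head 7–4.

Proposal Green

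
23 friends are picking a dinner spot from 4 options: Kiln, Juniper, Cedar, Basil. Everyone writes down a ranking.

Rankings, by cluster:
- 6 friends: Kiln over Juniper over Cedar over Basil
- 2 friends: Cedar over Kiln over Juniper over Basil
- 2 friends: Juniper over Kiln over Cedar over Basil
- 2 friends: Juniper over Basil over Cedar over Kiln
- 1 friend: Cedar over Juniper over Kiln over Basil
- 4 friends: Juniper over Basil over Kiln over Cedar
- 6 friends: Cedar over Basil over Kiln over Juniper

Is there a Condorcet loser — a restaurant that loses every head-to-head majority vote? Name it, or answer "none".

none

Pairwise majorities:
Kiln vs Juniper: Kiln wins 14–9.
Kiln vs Cedar: Kiln is ranked higher on 6+2+4 = 12 ballots, Cedar on 11. Kiln wins 12–11.
Kiln–Basil: Basil 12–11.
Juniper vs Cedar: Juniper wins 14–9.
Juniper–Basil: Juniper 17–6.
Cedar vs Basil: Cedar preferred on 6+2+2+1+6 = 17 ballots; Cedar wins 17–6.
No restaurant is winless: Kiln beats Juniper; Juniper beats Cedar; Cedar beats Basil; Basil beats Kiln. There is no Condorcet loser.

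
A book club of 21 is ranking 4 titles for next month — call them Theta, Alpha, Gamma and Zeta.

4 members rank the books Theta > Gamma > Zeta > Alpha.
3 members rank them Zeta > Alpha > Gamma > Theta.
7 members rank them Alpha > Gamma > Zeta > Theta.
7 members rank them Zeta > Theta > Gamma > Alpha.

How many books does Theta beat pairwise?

2

Theta against each rival (21 members):
Theta vs Alpha: Theta preferred on 4+7 = 11 ballots; Theta wins 11–10.
Theta vs Gamma: Theta wins 11–10.
Theta–Zeta: Zeta 17–4.
Theta beats Alpha, Gamma; loses to Zeta — 2 pairwise wins.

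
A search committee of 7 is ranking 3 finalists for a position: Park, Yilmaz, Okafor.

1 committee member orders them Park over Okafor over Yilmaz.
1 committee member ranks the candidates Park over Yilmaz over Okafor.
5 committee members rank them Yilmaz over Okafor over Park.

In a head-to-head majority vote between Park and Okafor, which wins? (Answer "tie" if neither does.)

Ballots ranking Park above Okafor: 1 + 1 = 2.
Ballots ranking Okafor above Park: 7 − 2 = 5.
Okafor wins the head-to-head 5–2.

Okafor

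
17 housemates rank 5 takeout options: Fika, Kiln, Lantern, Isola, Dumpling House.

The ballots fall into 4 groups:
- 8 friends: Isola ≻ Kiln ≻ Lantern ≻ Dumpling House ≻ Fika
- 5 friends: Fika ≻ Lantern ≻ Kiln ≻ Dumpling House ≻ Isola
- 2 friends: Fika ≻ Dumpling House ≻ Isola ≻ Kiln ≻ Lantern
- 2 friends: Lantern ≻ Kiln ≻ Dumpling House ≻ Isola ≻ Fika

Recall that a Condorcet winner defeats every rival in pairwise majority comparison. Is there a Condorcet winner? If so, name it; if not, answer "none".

Head-to-head results (17 friends):
Fika vs Kiln: Fika preferred on 5+2 = 7 ballots; Kiln wins 10–7.
Fika vs Lantern: Fika preferred on 5+2 = 7 ballots; Lantern wins 10–7.
Fika vs Isola: Fika is ranked higher on 5+2 = 7 ballots, Isola on 10. Isola wins 10–7.
Fika vs Dumpling House: Fika preferred on 5+2 = 7 ballots; Dumpling House wins 10–7.
Kiln vs Lantern: 8+2 = 10 for Kiln, 7 for Lantern — Kiln by 10–7.
Kiln vs Isola: Kiln preferred on 5+2 = 7 ballots; Isola wins 10–7.
Kiln vs Dumpling House: 15 to 2, Kiln.
Lantern vs Isola: 5+2 = 7 for Lantern, 10 for Isola — Isola by 10–7.
Lantern vs Dumpling House: 8+5+2 = 15 for Lantern, 2 for Dumpling House — Lantern by 15–2.
Isola vs Dumpling House: 8 to 9, Dumpling House.
Each restaurant drops at least one matchup (Fika loses to Kiln; Kiln loses to Isola; Lantern loses to Kiln; Isola loses to Dumpling House; Dumpling House loses to Kiln); the cycle Kiln > Dumpling House > Isola > Kiln rules out a Condorcet winner.

none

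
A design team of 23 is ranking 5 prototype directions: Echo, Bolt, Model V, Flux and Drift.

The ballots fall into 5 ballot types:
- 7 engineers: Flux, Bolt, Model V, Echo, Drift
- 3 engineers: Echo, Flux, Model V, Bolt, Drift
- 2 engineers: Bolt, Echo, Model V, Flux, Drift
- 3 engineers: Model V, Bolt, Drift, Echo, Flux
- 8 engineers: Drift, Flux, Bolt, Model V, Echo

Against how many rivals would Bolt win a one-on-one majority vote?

3

Bolt against each rival (23 engineers):
Bolt vs Echo: 20 to 3, Bolt.
Bolt vs Model V: 7+2+8 = 17 for Bolt, 6 for Model V — Bolt by 17–6.
Bolt vs Flux: Flux, 18–5.
Bolt vs Drift: 15 to 8, Bolt.
Bolt beats Echo, Model V, Drift; loses to Flux — 3 pairwise wins.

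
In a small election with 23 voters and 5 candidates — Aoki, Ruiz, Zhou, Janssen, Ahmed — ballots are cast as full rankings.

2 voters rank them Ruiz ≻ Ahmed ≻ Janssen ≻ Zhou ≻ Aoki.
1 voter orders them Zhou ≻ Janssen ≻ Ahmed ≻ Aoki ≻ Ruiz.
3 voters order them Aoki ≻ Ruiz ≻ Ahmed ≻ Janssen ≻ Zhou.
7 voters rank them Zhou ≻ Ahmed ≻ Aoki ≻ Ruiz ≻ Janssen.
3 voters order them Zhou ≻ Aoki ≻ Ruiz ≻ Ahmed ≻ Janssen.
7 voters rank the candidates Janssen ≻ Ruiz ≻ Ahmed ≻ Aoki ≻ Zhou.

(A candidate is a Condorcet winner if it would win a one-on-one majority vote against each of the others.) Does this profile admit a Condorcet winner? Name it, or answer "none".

none

Pairwise majorities:
Aoki vs Ruiz: Aoki, 14–9.
Aoki–Zhou: Zhou 13–10.
Aoki vs Janssen: 13 to 10, Aoki.
Aoki vs Ahmed: Ahmed wins 17–6.
Ruiz vs Zhou: 2+3+7 = 12 for Ruiz, 11 for Zhou — Ruiz by 12–11.
Ruiz vs Janssen: Ruiz wins 15–8.
Ruiz vs Ahmed: Ruiz is ranked higher on 2+3+3+7 = 15 ballots, Ahmed on 8. Ruiz wins 15–8.
Zhou vs Janssen: Janssen, 12–11.
Zhou vs Ahmed: Ahmed wins 12–11.
Janssen vs Ahmed: 8 to 15, Ahmed.
Every candidate loses at least once (Aoki loses to Zhou; Ruiz loses to Aoki; Zhou loses to Ruiz; Janssen loses to Aoki; Ahmed loses to Ruiz). The majority relation contains the cycle Aoki beats Ruiz beats Zhou beats Aoki, so there is no Condorcet winner.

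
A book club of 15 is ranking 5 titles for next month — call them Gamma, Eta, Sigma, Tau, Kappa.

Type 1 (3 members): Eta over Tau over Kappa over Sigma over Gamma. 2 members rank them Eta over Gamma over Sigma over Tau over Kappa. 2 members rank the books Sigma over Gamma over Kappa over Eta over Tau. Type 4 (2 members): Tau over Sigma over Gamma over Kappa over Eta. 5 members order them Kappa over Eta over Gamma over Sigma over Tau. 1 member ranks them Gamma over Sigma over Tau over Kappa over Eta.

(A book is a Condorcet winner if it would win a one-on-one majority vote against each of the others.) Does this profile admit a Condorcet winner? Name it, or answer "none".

none

Head-to-head results (15 members):
Gamma vs Eta: Gamma is ranked higher on 2+2+1 = 5 ballots, Eta on 10. Eta wins 10–5.
Gamma vs Sigma: Gamma is ranked higher on 2+5+1 = 8 ballots, Sigma on 7. Gamma wins 8–7.
Gamma vs Tau: Gamma preferred on 2+2+5+1 = 10 ballots; Gamma wins 10–5.
Gamma vs Kappa: 7 to 8, Kappa.
Eta vs Sigma: 3+2+5 = 10 for Eta, 5 for Sigma — Eta by 10–5.
Eta vs Tau: 3+2+2+5 = 12 for Eta, 3 for Tau — Eta by 12–3.
Eta vs Kappa: 5 to 10, Kappa.
Sigma vs Tau: Sigma is ranked higher on 2+2+5+1 = 10 ballots, Tau on 5. Sigma wins 10–5.
Sigma vs Kappa: Sigma preferred on 2+2+2+1 = 7 ballots; Kappa wins 8–7.
Tau vs Kappa: 3+2+2+1 = 8 for Tau, 7 for Kappa — Tau by 8–7.
Each book drops at least one matchup (Gamma loses to Eta; Eta loses to Kappa; Sigma loses to Gamma; Tau loses to Gamma; Kappa loses to Tau); the cycle Gamma beats Tau beats Kappa beats Gamma rules out a Condorcet winner.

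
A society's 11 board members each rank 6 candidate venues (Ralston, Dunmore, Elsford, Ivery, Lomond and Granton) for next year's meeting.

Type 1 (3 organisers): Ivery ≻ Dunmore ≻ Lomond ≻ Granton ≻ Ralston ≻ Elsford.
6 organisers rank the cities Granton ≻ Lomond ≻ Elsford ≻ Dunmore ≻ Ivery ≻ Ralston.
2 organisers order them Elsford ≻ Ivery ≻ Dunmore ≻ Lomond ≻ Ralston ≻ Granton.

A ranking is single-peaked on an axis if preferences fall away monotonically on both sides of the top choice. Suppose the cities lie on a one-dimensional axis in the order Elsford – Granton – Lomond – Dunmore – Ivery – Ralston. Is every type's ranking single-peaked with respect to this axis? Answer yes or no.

no

Axis positions: Elsford=1, Granton=2, Lomond=3, Dunmore=4, Ivery=5, Ralston=6.
Type 1 (peak Ivery at position 5): ranking walks positions 5-4-3-2-6-1, expanding outward from the peak — single-peaked.
Type 2 (peak Granton at position 2): ranking walks positions 2-3-1-4-5-6, expanding outward from the peak — single-peaked.
Type 3: ranking walks positions 1-5-4-3-6-2; Ivery is ranked above Granton even though Granton lies between Ivery and the peak Elsford on the axis — preferences dip and rise again. Not single-peaked.
Type 3 violates single-peakedness, so the profile is not single-peaked on this axis.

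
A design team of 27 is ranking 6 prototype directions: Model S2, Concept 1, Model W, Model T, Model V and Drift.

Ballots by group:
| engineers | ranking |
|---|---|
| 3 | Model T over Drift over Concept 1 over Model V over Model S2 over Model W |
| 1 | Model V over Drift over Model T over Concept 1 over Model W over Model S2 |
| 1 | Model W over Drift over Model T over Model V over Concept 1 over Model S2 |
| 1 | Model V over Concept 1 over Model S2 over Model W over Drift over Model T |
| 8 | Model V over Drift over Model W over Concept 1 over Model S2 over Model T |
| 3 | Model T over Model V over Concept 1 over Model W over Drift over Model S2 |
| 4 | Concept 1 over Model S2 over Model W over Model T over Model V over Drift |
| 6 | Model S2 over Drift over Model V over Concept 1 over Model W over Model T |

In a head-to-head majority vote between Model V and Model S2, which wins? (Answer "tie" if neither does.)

Model V

Ballots ranking Model V above Model S2: 3 + 1 + 1 + 1 + 8 + 3 = 17.
Ballots ranking Model S2 above Model V: 27 − 17 = 10.
Model V wins the head-to-head 17–10.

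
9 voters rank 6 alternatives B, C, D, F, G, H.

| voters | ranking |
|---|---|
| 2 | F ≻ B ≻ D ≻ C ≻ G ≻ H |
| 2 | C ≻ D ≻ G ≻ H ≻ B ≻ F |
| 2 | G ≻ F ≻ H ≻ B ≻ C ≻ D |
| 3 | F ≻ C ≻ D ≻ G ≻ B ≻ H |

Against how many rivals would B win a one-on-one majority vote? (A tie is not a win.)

B against each rival (9 voters):
B vs C: C wins 5–4.
B vs D: 4 to 5, D.
B vs F: 2 to 7, F.
B vs G: B preferred on 2 ballots; G wins 7–2.
B vs H: B wins 5–4.
B beats H; loses to C, D, F, G — 1 pairwise win.

1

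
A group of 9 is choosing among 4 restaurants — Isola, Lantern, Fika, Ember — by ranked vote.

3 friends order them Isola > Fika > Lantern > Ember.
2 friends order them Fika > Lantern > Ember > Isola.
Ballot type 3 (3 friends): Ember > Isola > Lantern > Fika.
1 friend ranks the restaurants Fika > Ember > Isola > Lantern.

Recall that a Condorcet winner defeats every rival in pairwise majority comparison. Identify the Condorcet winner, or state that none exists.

none

Pairwise majorities:
Isola–Lantern: Isola 7–2.
Isola vs Fika: Isola wins 6–3.
Isola vs Ember: Ember wins 6–3.
Lantern vs Fika: Fika, 6–3.
Lantern–Ember: Lantern 5–4.
Fika–Ember: Fika 6–3.
Every restaurant loses at least once (Isola loses to Ember; Lantern loses to Isola; Fika loses to Isola; Ember loses to Lantern). The majority relation contains the cycle Isola beats Lantern beats Ember beats Isola, so there is no Condorcet winner.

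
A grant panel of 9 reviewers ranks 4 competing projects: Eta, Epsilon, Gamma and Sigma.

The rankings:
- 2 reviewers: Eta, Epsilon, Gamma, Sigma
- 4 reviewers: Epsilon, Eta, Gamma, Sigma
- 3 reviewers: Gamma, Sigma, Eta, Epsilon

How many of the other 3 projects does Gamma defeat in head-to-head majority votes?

Gamma against each rival (9 reviewers):
Gamma vs Eta: 3 to 6, Eta.
Gamma vs Epsilon: Epsilon, 6–3.
Gamma vs Sigma: 2+4+3 = 9 for Gamma, 0 for Sigma — Gamma by 9–0.
Gamma beats Sigma; loses to Eta, Epsilon — 1 pairwise win.

1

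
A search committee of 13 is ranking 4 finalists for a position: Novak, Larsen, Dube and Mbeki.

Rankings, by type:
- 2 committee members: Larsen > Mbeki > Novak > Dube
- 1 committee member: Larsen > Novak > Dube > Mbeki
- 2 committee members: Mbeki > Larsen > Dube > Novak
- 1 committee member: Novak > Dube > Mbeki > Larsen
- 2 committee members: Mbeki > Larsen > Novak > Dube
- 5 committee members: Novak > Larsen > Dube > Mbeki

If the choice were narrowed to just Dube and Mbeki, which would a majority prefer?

Dube

Ballots ranking Dube above Mbeki: 1 + 1 + 5 = 7.
Ballots ranking Mbeki above Dube: 13 − 7 = 6.
Dube wins the head-to-head 7–6.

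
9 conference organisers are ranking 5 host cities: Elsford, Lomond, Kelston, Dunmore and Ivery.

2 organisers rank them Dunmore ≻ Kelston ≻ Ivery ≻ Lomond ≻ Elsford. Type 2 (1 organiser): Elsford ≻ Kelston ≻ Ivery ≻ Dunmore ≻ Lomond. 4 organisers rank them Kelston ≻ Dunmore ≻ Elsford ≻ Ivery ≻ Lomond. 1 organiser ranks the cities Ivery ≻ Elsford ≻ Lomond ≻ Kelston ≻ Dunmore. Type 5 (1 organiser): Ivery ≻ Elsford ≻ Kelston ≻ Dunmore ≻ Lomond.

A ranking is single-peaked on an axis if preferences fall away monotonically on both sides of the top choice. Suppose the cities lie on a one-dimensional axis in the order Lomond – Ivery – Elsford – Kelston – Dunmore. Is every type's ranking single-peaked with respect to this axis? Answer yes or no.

no

Axis positions: Lomond=1, Ivery=2, Elsford=3, Kelston=4, Dunmore=5.
Type 1: ranking walks positions 5-4-2-1-3; Ivery is ranked above Elsford even though Elsford lies between Ivery and the peak Dunmore on the axis — preferences dip and rise again. Not single-peaked.
Type 2 (peak Elsford at position 3): ranking walks positions 3-4-2-5-1, expanding outward from the peak — single-peaked.
Type 3 (peak Kelston at position 4): ranking walks positions 4-5-3-2-1, expanding outward from the peak — single-peaked.
Type 4 (peak Ivery at position 2): ranking walks positions 2-3-1-4-5, expanding outward from the peak — single-peaked.
Type 5 (peak Ivery at position 2): ranking walks positions 2-3-4-5-1, expanding outward from the peak — single-peaked.
Type 1 violates single-peakedness, so the profile is not single-peaked on this axis.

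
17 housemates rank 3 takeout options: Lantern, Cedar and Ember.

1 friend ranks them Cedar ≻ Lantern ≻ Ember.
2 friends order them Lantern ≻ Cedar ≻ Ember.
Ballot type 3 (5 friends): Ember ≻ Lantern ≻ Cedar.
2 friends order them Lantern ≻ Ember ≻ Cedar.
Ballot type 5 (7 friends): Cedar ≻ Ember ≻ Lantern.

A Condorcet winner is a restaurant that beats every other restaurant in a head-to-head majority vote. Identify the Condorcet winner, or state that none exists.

none

Pairwise majorities:
Lantern–Cedar: Lantern 9–8.
Lantern–Ember: Ember 12–5.
Cedar vs Ember: Cedar, 10–7.
Every restaurant loses at least once (Lantern loses to Ember; Cedar loses to Lantern; Ember loses to Cedar). The majority relation contains the cycle Lantern beats Cedar beats Ember beats Lantern, so there is no Condorcet winner.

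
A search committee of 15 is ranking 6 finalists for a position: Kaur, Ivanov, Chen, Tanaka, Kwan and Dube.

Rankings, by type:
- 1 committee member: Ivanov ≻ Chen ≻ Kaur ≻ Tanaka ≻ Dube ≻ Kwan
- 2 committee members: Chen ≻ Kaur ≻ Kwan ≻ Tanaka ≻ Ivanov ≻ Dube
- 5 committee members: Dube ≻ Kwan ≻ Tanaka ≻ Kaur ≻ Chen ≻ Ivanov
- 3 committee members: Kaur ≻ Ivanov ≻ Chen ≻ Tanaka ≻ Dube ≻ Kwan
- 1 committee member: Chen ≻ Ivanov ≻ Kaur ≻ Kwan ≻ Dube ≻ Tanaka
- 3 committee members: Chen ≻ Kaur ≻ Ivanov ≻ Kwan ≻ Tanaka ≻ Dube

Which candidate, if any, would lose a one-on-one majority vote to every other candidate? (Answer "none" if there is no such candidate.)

Pairwise majorities:
Kaur vs Ivanov: 2+5+3+3 = 13 for Kaur, 2 for Ivanov — Kaur by 13–2.
Kaur–Chen: Kaur 8–7.
Kaur vs Tanaka: 1+2+3+1+3 = 10 for Kaur, 5 for Tanaka — Kaur by 10–5.
Kaur vs Kwan: Kaur, 10–5.
Kaur vs Dube: Kaur wins 10–5.
Ivanov vs Chen: Chen wins 11–4.
Ivanov vs Tanaka: Ivanov wins 8–7.
Ivanov vs Kwan: 1+3+1+3 = 8 for Ivanov, 7 for Kwan — Ivanov by 8–7.
Ivanov vs Dube: Ivanov, 10–5.
Chen vs Tanaka: 10 to 5, Chen.
Chen vs Kwan: Chen wins 10–5.
Chen vs Dube: 10 to 5, Chen.
Tanaka vs Kwan: Kwan wins 11–4.
Tanaka–Dube: Tanaka 9–6.
Kwan vs Dube: Kwan preferred on 2+1+3 = 6 ballots; Dube wins 9–6.
Each candidate has at least one pairwise win (Kaur beats Ivanov; Ivanov beats Tanaka; Chen beats Ivanov; Tanaka beats Dube; Kwan beats Tanaka; Dube beats Kwan) — no Condorcet loser.

none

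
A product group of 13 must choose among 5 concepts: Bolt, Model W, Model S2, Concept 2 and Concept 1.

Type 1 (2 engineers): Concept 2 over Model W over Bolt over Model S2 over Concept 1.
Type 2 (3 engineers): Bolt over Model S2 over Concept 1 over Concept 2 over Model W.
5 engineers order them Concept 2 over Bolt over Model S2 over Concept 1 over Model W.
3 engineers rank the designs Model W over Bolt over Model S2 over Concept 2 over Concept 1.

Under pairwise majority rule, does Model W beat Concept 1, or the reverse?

Ballots ranking Model W above Concept 1: 2 + 3 = 5.
Ballots ranking Concept 1 above Model W: 13 − 5 = 8.
Concept 1 wins the head-to-head 8–5.

Concept 1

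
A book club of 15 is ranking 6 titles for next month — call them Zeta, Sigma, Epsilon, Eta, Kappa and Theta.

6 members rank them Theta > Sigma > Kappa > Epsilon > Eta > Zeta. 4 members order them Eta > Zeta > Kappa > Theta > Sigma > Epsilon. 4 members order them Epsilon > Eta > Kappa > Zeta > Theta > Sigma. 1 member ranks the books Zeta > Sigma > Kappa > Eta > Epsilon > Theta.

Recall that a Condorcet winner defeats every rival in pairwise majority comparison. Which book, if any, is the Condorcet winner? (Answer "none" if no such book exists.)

Check each pair by majority over 15 ballots:
Zeta vs Sigma: Zeta wins 9–6.
Zeta–Epsilon: Epsilon 10–5.
Zeta–Eta: Eta 14–1.
Zeta vs Kappa: Kappa, 10–5.
Zeta vs Theta: Zeta, 9–6.
Sigma vs Epsilon: Sigma, 11–4.
Sigma vs Eta: Eta, 8–7.
Sigma–Kappa: Kappa 8–7.
Sigma–Theta: Theta 14–1.
Epsilon vs Eta: Epsilon wins 10–5.
Epsilon vs Kappa: Kappa wins 11–4.
Epsilon vs Theta: Theta wins 10–5.
Eta–Kappa: Eta 8–7.
Eta vs Theta: Eta wins 9–6.
Kappa vs Theta: Kappa wins 9–6.
Every book loses at least once (Zeta loses to Epsilon; Sigma loses to Zeta; Epsilon loses to Sigma; Eta loses to Epsilon; Kappa loses to Eta; Theta loses to Zeta). The majority relation contains the cycle Zeta → Sigma → Epsilon → Zeta, so there is no Condorcet winner.

none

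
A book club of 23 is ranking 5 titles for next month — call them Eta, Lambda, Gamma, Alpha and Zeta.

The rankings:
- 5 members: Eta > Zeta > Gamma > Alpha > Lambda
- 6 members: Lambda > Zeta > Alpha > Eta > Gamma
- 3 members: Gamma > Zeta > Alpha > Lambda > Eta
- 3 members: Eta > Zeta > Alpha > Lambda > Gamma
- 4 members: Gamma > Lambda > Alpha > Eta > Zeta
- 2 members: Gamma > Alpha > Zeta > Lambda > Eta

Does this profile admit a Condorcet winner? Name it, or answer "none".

Check each pair by majority over 23 ballots:
Eta vs Lambda: 8 to 15, Lambda.
Eta vs Gamma: 5+6+3 = 14 for Eta, 9 for Gamma — Eta by 14–9.
Eta vs Alpha: 5+3 = 8 for Eta, 15 for Alpha — Alpha by 15–8.
Eta vs Zeta: Eta is ranked higher on 5+3+4 = 12 ballots, Zeta on 11. Eta wins 12–11.
Lambda vs Gamma: 6+3 = 9 for Lambda, 14 for Gamma — Gamma by 14–9.
Lambda vs Alpha: 6+4 = 10 for Lambda, 13 for Alpha — Alpha by 13–10.
Lambda vs Zeta: 6+4 = 10 for Lambda, 13 for Zeta — Zeta by 13–10.
Gamma vs Alpha: 14 to 9, Gamma.
Gamma vs Zeta: Gamma is ranked higher on 3+4+2 = 9 ballots, Zeta on 14. Zeta wins 14–9.
Alpha vs Zeta: Alpha is ranked higher on 4+2 = 6 ballots, Zeta on 17. Zeta wins 17–6.
Every book loses at least once (Eta loses to Lambda; Lambda loses to Gamma; Gamma loses to Eta; Alpha loses to Gamma; Zeta loses to Eta). The majority relation contains the cycle Eta > Gamma > Lambda > Eta, so there is no Condorcet winner.

none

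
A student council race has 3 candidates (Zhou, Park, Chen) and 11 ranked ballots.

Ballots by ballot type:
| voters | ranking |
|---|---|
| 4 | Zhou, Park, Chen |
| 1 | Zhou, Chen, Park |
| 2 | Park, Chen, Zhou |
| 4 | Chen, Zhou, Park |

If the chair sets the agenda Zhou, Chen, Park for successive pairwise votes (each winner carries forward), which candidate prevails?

Round 1: Zhou vs Chen — 5–6, Chen advances.
Round 2: Chen vs Park — 5–6, Park advances.
Park survives the agenda.

Park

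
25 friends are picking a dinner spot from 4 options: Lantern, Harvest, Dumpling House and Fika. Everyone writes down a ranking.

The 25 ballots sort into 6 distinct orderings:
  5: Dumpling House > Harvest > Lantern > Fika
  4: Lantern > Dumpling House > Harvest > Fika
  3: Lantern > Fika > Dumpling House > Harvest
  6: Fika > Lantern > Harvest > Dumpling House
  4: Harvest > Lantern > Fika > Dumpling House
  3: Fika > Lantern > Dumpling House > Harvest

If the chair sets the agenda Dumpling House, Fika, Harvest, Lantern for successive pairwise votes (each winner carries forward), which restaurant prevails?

Lantern

Round 1: Dumpling House vs Fika — 9–16, Fika advances.
Round 2: Fika vs Harvest — 12–13, Harvest advances.
Round 3: Harvest vs Lantern — 9–16, Lantern advances.
Lantern survives the agenda.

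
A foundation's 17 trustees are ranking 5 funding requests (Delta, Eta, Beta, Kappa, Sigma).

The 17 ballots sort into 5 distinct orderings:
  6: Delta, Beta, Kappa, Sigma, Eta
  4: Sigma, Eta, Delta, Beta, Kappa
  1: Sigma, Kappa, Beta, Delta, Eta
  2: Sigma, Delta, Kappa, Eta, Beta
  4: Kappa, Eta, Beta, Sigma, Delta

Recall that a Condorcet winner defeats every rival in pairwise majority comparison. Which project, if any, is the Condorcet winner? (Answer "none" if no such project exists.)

Check each pair by majority over 17 ballots:
Delta–Eta: Delta 9–8.
Delta vs Beta: Delta is ranked higher on 6+4+2 = 12 ballots, Beta on 5. Delta wins 12–5.
Delta–Kappa: Delta 12–5.
Delta vs Sigma: Delta preferred on 6 ballots; Sigma wins 11–6.
Eta vs Beta: Eta wins 10–7.
Eta vs Kappa: Kappa, 13–4.
Eta–Sigma: Sigma 13–4.
Beta vs Kappa: Beta, 10–7.
Beta–Sigma: Beta 10–7.
Kappa vs Sigma: 6+4 = 10 for Kappa, 7 for Sigma — Kappa by 10–7.
Each project drops at least one matchup (Delta loses to Sigma; Eta loses to Delta; Beta loses to Delta; Kappa loses to Delta; Sigma loses to Beta); the cycle Delta beats Beta beats Sigma beats Delta rules out a Condorcet winner.

none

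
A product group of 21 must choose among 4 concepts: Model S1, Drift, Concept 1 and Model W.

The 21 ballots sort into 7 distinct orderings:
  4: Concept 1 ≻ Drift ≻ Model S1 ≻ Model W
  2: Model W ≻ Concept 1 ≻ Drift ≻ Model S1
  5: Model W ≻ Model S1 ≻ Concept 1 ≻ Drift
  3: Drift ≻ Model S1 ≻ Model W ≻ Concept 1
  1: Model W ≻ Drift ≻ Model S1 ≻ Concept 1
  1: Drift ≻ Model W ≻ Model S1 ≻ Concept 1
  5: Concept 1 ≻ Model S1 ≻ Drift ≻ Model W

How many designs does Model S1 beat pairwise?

Model S1 against each rival (21 engineers):
Model S1 vs Drift: Drift wins 11–10.
Model S1–Concept 1: Concept 1 11–10.
Model S1 vs Model W: Model S1 wins 12–9.
Model S1 beats Model W; loses to Drift, Concept 1 — 1 pairwise win.

1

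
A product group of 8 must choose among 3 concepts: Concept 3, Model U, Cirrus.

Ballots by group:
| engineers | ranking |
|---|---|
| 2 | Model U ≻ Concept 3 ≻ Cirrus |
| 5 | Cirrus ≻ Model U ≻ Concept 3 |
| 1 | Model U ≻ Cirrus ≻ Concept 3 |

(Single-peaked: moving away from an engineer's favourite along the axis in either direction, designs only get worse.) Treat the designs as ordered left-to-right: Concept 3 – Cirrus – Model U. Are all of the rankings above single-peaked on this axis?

Axis positions: Concept 3=1, Cirrus=2, Model U=3.
Group 1: ranking walks positions 3-1-2; Concept 3 is ranked above Cirrus even though Cirrus lies between Concept 3 and the peak Model U on the axis — preferences dip and rise again. Not single-peaked.
Group 2 (peak Cirrus at position 2): ranking walks positions 2-3-1, expanding outward from the peak — single-peaked.
Group 3 (peak Model U at position 3): ranking walks positions 3-2-1, expanding outward from the peak — single-peaked.
Group 1 violates single-peakedness, so the profile is not single-peaked on this axis.

no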